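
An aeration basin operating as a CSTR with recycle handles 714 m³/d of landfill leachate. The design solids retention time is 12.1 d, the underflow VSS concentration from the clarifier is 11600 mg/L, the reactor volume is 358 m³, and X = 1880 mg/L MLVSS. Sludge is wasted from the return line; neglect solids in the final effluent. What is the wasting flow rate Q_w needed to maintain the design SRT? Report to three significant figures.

θ_c = V·X/(Q_w·X_r) when wasting from the recycle, so Q_w = V·X/(θ_c·X_r) = 358.0 × 1880 / (12.1 × 11600) = 4.795 m³/d.

Q_w ≈ 4.80 m³/d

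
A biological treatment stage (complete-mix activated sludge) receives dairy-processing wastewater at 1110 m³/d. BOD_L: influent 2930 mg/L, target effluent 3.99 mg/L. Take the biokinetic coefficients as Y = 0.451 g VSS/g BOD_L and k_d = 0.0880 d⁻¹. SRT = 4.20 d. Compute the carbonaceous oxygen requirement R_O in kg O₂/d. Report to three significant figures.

The observed yield is Y_obs = Y/(1 + k_d·θ_c) = 0.451 / (1 + 0.0880 × 4.20) = 0.451 / 1.370 = 0.3293 g VSS per g BOD_L removed.
ΔS = 2930 − 3.99 = 2926 mg/L, so the substrate removal rate is 1110 × 2926/1000 = 3248 kg BOD_L/d.
P_X = Y_obs·Q·(S₀ − S) = 0.3293 × 3248 = 1070 kg VSS/d.
R_O = Q·(S₀ − S) − 1.42·P_X = 3248 − 1.42 × 1070 = 1729 kg O₂/d.

R_O ≈ 1730 kg O₂/d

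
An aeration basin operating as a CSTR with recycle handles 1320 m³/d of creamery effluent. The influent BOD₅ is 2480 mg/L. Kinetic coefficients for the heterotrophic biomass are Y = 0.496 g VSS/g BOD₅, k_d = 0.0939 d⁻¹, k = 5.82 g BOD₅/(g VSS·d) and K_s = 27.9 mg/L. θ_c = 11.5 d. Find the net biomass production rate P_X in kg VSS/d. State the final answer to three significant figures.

From the Monod/SRT balance for a CMAS, S = K_s·(1+k_d θ_c)/[θ_c·(Y k − k_d) − 1] = 27.9 × (1 + 0.0939 × 11.5) / [11.5 × (0.496 × 5.82 − 0.0939) − 1] = 58.03 / 31.12 = 1.865 mg/L.
Correct the yield for decay: Y_obs = Y/(1 + k_d θ_c) = 0.496 / (1 + 0.0939 × 11.5) = 0.496 / 2.080 = 0.2385.
ΔS = 2480 − 1.86 = 2478 mg/L, so the substrate removal rate is 1320 × 2478/1000 = 3271 kg BOD₅/d.
Biomass produced: P_X = Y_obs·Q·ΔS = 0.2385 × 3271 ≈ 780.1 kg VSS/d.

P_X ≈ 780 kg VSS/d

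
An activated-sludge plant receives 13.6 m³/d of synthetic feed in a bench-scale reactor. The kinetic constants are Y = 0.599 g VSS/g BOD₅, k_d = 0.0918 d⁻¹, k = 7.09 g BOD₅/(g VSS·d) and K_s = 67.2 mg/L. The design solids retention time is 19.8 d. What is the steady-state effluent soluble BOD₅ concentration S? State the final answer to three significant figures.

S ≈ 2.33 mg/L

From the Monod/SRT balance for a CMAS, S = K_s·(1+k_d θ_c)/[θ_c·(Y k − k_d) − 1] = 67.2 × (1 + 0.0918 × 19.8) / [19.8 × (0.599 × 7.09 − 0.0918) − 1] = 189.3 / 81.27 = 2.330 mg/L.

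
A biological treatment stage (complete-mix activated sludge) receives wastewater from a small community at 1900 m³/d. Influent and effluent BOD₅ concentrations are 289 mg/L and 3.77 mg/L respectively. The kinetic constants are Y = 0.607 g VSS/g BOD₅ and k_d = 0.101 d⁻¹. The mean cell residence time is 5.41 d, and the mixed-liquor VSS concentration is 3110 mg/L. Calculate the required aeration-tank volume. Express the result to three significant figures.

V ≈ 370 m³

From the SRT design equation V = Y Q (S₀−S) θ_c / [X (1 + k_d θ_c)] = 0.607 × 1900 × (289 − 3.77) × 5.41 / [3110 × (1 + 0.101 × 5.41)] = 1.78×10^6 / 4809 = 370.0 m³.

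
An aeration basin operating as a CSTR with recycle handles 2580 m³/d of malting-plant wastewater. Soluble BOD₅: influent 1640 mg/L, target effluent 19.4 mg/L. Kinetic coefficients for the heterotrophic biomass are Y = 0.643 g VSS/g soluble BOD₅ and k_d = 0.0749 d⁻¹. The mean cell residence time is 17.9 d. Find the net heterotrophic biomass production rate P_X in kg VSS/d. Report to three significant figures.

P_X ≈ 1150 kg VSS/d

Observed yield with endogenous decay: Y_obs = Y / (1 + k_d·θ_c) = 0.643 / (1 + 0.0749 × 17.9) = 0.643 / 2.341 = 0.2747 g VSS/g soluble BOD₅.
Mass of soluble BOD₅ removed per day: Q(S₀ − S) = 2580 × 1621 g/m³ = 4181 kg/d.
Net biomass production P_X = Y_obs × Q·(S₀ − S) = 0.2747 × 4181 = 1149 kg VSS/d.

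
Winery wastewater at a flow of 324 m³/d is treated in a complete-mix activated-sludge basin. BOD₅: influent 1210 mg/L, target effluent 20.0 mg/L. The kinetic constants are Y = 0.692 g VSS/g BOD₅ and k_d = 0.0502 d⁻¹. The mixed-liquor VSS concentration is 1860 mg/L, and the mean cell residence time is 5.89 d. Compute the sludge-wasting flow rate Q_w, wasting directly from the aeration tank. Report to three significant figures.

Q_w ≈ 111 m³/d

Steady-state biomass mass balance: V·X·(1 + k_d·θ_c) = Y·Q·(S₀ − S)·θ_c, so V = 0.692 × 324 × (1210 − 20.0) × 5.89 / [1860 × (1 + 0.0502 × 5.89)] = 1.57×10^6 / 2410 = 652.1 m³.
For wasting at MLVSS concentration, Q_w = V/θ_c = 652.1/5.89 = 110.7 m³/d.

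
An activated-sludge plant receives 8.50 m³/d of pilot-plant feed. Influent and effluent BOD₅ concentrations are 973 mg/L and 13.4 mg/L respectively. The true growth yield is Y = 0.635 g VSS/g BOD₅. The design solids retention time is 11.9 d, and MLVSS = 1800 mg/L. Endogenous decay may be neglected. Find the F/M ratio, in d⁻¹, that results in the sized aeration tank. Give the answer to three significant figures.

F/M ≈ 0.134 d⁻¹

V·X = Y·Q·ΔS·θ_c gives V = 0.635 × 8.50 × (973 − 13.4) × 11.9 / 1800 = 34.24 m³.
F/M = Q·S₀ / (V·X) = 8.50 × 973 / (34.24 × 1800) = 0.1342 g BOD₅·(g VSS·d)⁻¹.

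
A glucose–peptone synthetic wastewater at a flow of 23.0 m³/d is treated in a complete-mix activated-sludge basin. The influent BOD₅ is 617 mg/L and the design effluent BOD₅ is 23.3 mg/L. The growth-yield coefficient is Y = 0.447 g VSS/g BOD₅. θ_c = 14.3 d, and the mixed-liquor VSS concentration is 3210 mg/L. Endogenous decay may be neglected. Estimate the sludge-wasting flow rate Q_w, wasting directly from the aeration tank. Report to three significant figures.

With k_d = 0 the design equation reduces to V = Y Q (S₀−S) θ_c / X = 0.447 × 23.0 × (617 − 23.3) × 14.3 / 3210 = 27.19 m³.
For wasting at MLVSS concentration, Q_w = V/θ_c = 27.19/14.3 = 1.902 m³/d.

Q_w ≈ 1.90 m³/d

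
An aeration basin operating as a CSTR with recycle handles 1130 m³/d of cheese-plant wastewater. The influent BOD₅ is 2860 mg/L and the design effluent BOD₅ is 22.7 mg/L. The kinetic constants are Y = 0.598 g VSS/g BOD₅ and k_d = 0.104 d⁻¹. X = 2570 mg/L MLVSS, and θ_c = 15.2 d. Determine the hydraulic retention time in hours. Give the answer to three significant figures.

Rearranging the biomass balance for a CMAS with decay, V = Y·Q·ΔS·θ_c / [X·(1+k_d θ_c)] = 0.598 × 1130 × (2860 − 22.7) × 15.2 / [2570 × (1 + 0.104 × 15.2)] = 2.91×10^7 / 6633 = 4394 m³.
τ = V/Q = 4394/1130 = 3.888 d, or 93.32 h.

τ ≈ 93.3 h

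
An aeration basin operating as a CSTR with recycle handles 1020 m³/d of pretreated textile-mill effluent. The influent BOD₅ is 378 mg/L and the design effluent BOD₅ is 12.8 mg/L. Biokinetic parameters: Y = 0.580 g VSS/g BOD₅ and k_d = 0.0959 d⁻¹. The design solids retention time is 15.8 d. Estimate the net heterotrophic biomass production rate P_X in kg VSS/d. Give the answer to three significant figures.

P_X ≈ 85.9 kg VSS/d

The observed yield is Y_obs = Y/(1 + k_d·θ_c) = 0.580 / (1 + 0.0959 × 15.8) = 0.580 / 2.515 = 0.2306 g VSS per g BOD₅ removed.
Mass of BOD₅ removed per day: Q(S₀ − S) = 1020 × 365.2 g/m³ = 372.5 kg/d.
Biomass produced: P_X = Y_obs·Q·ΔS = 0.2306 × 372.5 ≈ 85.90 kg VSS/d.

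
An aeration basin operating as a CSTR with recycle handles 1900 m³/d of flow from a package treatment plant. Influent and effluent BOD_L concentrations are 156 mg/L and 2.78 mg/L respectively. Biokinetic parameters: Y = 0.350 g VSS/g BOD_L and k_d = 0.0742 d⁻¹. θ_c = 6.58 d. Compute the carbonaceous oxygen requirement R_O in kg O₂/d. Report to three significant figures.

R_O ≈ 194 kg O₂/d

The observed yield is Y_obs = Y/(1 + k_d·θ_c) = 0.350 / (1 + 0.0742 × 6.58) = 0.350 / 1.488 = 0.2352 g VSS per g BOD_L removed.
Q·(S₀ − S) = 1900 × (156 − 2.78) × 10⁻³ = 291.1 kg/d removed.
P_X = Y_obs·Q·(S₀ − S) = 0.2352 × 291.1 = 68.46 kg VSS/d.
R_O = Q·(S₀ − S) − 1.42·P_X = 291.1 − 1.42 × 68.46 = 193.9 kg O₂/d.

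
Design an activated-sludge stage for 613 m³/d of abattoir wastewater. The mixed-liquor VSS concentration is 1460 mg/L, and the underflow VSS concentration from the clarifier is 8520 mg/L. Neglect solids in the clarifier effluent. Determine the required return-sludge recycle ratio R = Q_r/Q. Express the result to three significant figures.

Mass balance around the secondary clarifier (neglecting effluent solids): R = X / (X_r − X) = 1460 / (8520 − 1460) = 0.2068.

R ≈ 0.207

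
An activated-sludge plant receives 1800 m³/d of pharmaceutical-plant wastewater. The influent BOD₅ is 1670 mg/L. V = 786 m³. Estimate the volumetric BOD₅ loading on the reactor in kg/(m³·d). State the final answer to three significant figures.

L_v ≈ 3.82 kg BOD₅/(m³·d)

Applied BOD₅ load per unit volume = Q·S₀/V = (1800 × 1670/1000)/786.0 = 3.824 kg BOD₅·m⁻³·d⁻¹.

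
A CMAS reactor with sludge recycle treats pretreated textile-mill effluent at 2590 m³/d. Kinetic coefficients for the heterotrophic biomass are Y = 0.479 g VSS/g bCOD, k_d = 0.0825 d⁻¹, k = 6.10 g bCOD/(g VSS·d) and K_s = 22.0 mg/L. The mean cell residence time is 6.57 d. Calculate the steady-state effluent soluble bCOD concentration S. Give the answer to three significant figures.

S ≈ 1.92 mg/L

From the Monod/SRT balance for a CMAS, S = K_s·(1+k_d θ_c)/[θ_c·(Y k − k_d) − 1] = 22.0 × (1 + 0.0825 × 6.57) / [6.57 × (0.479 × 6.10 − 0.0825) − 1] = 33.92 / 17.65 = 1.922 mg/L.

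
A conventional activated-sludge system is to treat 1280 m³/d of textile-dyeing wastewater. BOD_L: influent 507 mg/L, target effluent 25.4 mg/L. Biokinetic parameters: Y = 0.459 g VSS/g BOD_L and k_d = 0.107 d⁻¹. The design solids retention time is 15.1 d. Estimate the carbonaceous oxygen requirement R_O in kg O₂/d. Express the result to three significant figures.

Correct the yield for decay: Y_obs = Y/(1 + k_d θ_c) = 0.459 / (1 + 0.107 × 15.1) = 0.459 / 2.616 = 0.1755.
Mass of BOD_L removed per day: Q(S₀ − S) = 1280 × 481.6 g/m³ = 616.4 kg/d.
Net sludge production P_X = 0.1755 × 616.4 = 108.2 kg VSS/d.
Carbonaceous O₂ demand = substrate oxidised − cell-mass equivalent = 616.4 − 1.42 × 108.2 = 462.8 kg O₂/d.

R_O ≈ 463 kg O₂/d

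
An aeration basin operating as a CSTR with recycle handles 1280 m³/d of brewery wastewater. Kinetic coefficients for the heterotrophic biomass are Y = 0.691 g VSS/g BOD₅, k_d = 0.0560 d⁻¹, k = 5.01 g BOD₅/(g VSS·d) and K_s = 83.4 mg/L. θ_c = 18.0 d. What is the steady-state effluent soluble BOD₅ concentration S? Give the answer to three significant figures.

S ≈ 2.78 mg/L

From the Monod/SRT balance for a CMAS, S = K_s·(1+k_d θ_c)/[θ_c·(Y k − k_d) − 1] = 83.4 × (1 + 0.0560 × 18.0) / [18.0 × (0.691 × 5.01 − 0.0560) − 1] = 167.5 / 60.31 = 2.777 mg/L.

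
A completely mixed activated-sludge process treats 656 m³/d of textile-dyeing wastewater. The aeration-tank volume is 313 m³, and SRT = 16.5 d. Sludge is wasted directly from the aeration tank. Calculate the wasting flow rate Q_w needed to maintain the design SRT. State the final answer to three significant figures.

For wasting at MLVSS concentration, Q_w = V/θ_c = 313.0/16.5 = 18.97 m³/d.

Q_w ≈ 19.0 m³/d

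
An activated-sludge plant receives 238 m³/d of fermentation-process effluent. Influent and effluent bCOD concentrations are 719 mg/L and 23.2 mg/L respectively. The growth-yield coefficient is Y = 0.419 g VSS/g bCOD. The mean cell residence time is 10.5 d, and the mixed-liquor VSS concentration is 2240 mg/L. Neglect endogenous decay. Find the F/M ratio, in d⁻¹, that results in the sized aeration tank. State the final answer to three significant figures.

Biomass mass balance (decay neglected): V·X = Y·Q·(S₀ − S)·θ_c, so V = 0.419 × 238 × (719 − 23.2) × 10.5 / 2240 = 325.2 m³.
F/M = Q·S₀ / (V·X) = 238 × 719 / (325.2 × 2240) = 0.2349 g bCOD·(g VSS·d)⁻¹.

F/M ≈ 0.235 d⁻¹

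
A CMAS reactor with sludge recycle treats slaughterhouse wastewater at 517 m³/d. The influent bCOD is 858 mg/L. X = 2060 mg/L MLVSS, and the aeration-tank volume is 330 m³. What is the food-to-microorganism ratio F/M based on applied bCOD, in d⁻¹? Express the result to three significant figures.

Food-to-microorganism ratio F/M = Q S₀ / (V X) = 517 × 858 / (330.0 × 2060) = 0.6525 d⁻¹.

F/M ≈ 0.653 d⁻¹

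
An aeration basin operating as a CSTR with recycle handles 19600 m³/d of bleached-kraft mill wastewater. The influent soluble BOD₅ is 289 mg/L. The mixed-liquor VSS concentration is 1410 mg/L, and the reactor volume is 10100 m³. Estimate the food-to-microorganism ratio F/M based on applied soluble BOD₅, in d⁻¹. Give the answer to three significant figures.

F/M ≈ 0.398 d⁻¹

Food-to-microorganism ratio F/M = Q S₀ / (V X) = 19600 × 289 / (10100 × 1410) = 0.3978 d⁻¹.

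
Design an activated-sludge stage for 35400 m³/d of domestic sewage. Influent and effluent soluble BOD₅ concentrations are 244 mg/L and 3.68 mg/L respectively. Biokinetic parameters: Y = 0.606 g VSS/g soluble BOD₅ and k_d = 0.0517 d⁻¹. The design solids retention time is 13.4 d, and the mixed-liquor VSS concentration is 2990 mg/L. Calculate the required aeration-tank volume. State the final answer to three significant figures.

V ≈ 13600 m³

Steady-state biomass mass balance: V·X·(1 + k_d·θ_c) = Y·Q·(S₀ − S)·θ_c, so V = 0.606 × 35400 × (244 − 3.68) × 13.4 / [2990 × (1 + 0.0517 × 13.4)] = 6.91×10^7 / 5061 = 13649 m³.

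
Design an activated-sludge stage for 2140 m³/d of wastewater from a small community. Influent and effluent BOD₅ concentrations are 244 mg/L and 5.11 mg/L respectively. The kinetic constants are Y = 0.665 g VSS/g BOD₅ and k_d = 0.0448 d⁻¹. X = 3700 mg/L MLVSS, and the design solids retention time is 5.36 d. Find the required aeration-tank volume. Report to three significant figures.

V ≈ 397 m³

From the SRT design equation V = Y Q (S₀−S) θ_c / [X (1 + k_d θ_c)] = 0.665 × 2140 × (244 − 5.11) × 5.36 / [3700 × (1 + 0.0448 × 5.36)] = 1.82×10^6 / 4588 = 397.1 m³.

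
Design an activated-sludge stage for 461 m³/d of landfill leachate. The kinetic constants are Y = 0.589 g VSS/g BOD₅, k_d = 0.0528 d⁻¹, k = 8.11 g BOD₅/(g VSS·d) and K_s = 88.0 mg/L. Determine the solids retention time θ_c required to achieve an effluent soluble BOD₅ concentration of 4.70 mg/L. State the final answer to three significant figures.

From 1/θ_c = Y·k·S/(K_s + S) − k_d: Y·k·S/(K_s+S) = 0.589 × 8.11 × 4.70 / (88.0 + 4.70) = 0.2422 d⁻¹.
Then 1/θ_c = μ − k_d = 0.2422 − 0.0528 = 0.1894 d⁻¹, giving θ_c = 5.280 d.

θ_c ≈ 5.28 d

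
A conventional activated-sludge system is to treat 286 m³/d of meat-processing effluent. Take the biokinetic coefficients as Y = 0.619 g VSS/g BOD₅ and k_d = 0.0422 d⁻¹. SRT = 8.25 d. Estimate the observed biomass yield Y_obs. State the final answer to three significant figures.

Y_obs ≈ 0.459 g VSS/g BOD₅

Correct the yield for decay: Y_obs = Y/(1 + k_d θ_c) = 0.619 / (1 + 0.0422 × 8.25) = 0.619 / 1.348 = 0.4591.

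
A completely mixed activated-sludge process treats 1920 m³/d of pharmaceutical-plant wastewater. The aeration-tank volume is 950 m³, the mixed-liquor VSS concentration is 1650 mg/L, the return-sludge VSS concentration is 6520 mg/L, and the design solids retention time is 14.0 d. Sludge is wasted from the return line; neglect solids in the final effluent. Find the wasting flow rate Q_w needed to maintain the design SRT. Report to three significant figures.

Wasting from the return line (neglecting effluent solids): Q_w = V·X / (θ_c·X_r) = 950.0 × 1650 / (14.0 × 6520) = 17.17 m³/d.

Q_w ≈ 17.2 m³/d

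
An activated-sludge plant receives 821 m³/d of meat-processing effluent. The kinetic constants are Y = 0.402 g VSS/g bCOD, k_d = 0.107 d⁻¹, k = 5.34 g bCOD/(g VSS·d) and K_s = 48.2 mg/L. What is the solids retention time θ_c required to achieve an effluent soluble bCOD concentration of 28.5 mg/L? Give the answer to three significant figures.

At the target effluent, Y k S/(K_s+S) = 0.402×5.34×28.5/76.70 = 0.7977 d⁻¹.
θ_c = 1/(μ − k_d) = 1/(0.7977 − 0.107) = 1/0.6907 = 1.448 d.

θ_c ≈ 1.45 d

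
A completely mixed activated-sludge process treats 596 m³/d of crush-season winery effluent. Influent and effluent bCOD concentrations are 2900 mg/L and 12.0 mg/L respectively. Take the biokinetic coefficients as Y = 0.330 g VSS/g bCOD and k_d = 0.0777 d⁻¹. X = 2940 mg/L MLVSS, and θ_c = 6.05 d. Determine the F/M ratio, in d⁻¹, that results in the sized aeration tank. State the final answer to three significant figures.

Steady-state biomass mass balance: V·X·(1 + k_d·θ_c) = Y·Q·(S₀ − S)·θ_c, so V = 0.330 × 596 × (2900 − 12.0) × 6.05 / [2940 × (1 + 0.0777 × 6.05)] = 3.44×10^6 / 4322 = 795.1 m³.
F/M = applied load / biomass = Q·S₀/(V·X) = 596 × 2900 / (795.1 × 2940) = 0.7394 d⁻¹.

F/M ≈ 0.739 d⁻¹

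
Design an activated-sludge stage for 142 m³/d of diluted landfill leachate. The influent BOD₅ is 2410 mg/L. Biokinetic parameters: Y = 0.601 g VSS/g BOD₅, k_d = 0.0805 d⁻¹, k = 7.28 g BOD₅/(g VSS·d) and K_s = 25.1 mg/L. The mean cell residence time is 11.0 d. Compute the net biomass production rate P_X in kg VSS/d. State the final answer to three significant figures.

P_X ≈ 109 kg VSS/d

For a completely mixed reactor with recycle the Lawrence–McCarty relation gives S = K_s·(1 + k_d·θ_c) / [θ_c·(Y·k − k_d) − 1] = 25.1 × (1 + 0.0805 × 11.0) / [11.0 × (0.601 × 7.28 − 0.0805) − 1] = 47.33 / 46.24 = 1.023 mg/L.
Observed yield with endogenous decay: Y_obs = Y / (1 + k_d·θ_c) = 0.601 / (1 + 0.0805 × 11.0) = 0.601 / 1.885 = 0.3187 g VSS/g BOD₅.
ΔS = 2410 − 1.02 = 2409 mg/L, so the substrate removal rate is 142 × 2409/1000 = 342.1 kg BOD₅/d.
Biomass produced: P_X = Y_obs·Q·ΔS = 0.3187 × 342.1 ≈ 109.0 kg VSS/d.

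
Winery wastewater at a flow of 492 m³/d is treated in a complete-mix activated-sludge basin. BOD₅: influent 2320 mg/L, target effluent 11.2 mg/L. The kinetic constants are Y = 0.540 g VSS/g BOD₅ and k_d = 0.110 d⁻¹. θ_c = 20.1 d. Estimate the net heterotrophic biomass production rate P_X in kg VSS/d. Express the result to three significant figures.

Observed yield with endogenous decay: Y_obs = Y / (1 + k_d·θ_c) = 0.540 / (1 + 0.110 × 20.1) = 0.540 / 3.211 = 0.1682 g VSS/g BOD₅.
Substrate removed = Q·(S₀ − S) = 492 m³/d × (2320 − 11.2) g/m³ = 1.14×10^6 g/d = 1136 kg/d.
Biomass produced: P_X = Y_obs·Q·ΔS = 0.1682 × 1136 ≈ 191.0 kg VSS/d.

P_X ≈ 191 kg VSS/d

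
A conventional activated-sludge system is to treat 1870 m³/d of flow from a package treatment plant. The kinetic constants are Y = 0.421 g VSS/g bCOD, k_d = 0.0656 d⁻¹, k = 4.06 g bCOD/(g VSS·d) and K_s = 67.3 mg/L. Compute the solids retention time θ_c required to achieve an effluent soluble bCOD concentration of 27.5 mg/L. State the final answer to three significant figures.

At the target effluent, Y k S/(K_s+S) = 0.421×4.06×27.5/94.80 = 0.4958 d⁻¹.
1/θ_c = 0.4958 − 0.0656 = 0.4302 d⁻¹, so θ_c = 2.324 d.

θ_c ≈ 2.32 d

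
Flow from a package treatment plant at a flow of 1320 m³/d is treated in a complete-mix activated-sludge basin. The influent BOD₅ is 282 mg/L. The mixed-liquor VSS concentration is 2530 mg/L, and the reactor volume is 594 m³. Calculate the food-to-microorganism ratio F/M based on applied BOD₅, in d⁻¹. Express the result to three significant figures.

F/M ≈ 0.248 d⁻¹

F/M = Q·S₀ / (V·X) = 1320 × 282 / (594.0 × 2530) = 0.2477 g BOD₅·(g VSS·d)⁻¹.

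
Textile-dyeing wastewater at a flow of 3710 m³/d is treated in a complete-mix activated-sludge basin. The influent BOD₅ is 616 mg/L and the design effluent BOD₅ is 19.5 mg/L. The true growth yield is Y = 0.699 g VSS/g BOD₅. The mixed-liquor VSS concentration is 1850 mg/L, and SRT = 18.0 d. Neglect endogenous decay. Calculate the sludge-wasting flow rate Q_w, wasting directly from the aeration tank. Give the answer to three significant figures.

V·X = Y·Q·ΔS·θ_c gives V = 0.699 × 3710 × (616 − 19.5) × 18.0 / 1850 = 15051 m³.
For wasting at MLVSS concentration, Q_w = V/θ_c = 15051/18.0 = 836.2 m³/d.

Q_w ≈ 836 m³/d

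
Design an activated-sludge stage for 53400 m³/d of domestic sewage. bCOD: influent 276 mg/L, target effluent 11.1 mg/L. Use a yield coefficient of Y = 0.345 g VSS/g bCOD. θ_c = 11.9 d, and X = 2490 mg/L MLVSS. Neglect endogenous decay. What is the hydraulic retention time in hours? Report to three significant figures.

τ ≈ 10.5 h

With k_d = 0 the design equation reduces to V = Y Q (S₀−S) θ_c / X = 0.345 × 53400 × (276 − 11.1) × 11.9 / 2490 = 23323 m³.
Hydraulic retention time τ = V/Q = 23323 / 53400 = 0.4368 d = 10.48 h.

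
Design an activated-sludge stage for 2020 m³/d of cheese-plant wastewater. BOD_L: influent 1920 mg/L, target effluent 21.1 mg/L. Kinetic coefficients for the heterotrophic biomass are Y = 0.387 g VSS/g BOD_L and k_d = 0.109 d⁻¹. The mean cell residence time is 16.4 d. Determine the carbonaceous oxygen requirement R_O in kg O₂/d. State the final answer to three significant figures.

R_O ≈ 3080 kg O₂/d

Y_obs = Y / (1 + k_d θ_c) = 0.387 / (1 + 0.109 × 16.4) = 0.387 / 2.788 = 0.1388.
ΔS = 1920 − 21.1 = 1899 mg/L, so the substrate removal rate is 2020 × 1899/1000 = 3836 kg BOD_L/d.
P_X = Y_obs·Q·(S₀ − S) = 0.1388 × 3836 = 532.5 kg VSS/d.
R_O = Q·ΔS − 1.42 P_X = 3836 − 756.2 = 3080 kg O₂/d.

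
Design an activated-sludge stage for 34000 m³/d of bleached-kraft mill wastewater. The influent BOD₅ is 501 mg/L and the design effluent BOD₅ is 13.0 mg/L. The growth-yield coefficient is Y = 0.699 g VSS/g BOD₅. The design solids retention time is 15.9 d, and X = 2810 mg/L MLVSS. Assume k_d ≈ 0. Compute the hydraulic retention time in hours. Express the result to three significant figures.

τ ≈ 46.3 h

With k_d = 0 the design equation reduces to V = Y Q (S₀−S) θ_c / X = 0.699 × 34000 × (501 − 13.0) × 15.9 / 2810 = 65625 m³.
τ = V/Q = 65625/34000 = 1.930 d, or 46.32 h.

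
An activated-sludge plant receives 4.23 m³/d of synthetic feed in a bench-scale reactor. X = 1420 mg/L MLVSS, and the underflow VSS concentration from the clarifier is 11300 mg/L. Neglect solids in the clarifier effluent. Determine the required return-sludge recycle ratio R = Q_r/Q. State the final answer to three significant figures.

R ≈ 0.144

Mass balance around the secondary clarifier (neglecting effluent solids): R = X / (X_r − X) = 1420 / (11300 − 1420) = 0.1437.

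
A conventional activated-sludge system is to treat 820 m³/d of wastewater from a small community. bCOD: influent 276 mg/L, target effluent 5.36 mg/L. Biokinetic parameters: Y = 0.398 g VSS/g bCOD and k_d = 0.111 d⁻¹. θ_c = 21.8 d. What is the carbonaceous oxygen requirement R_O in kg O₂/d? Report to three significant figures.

R_O ≈ 185 kg O₂/d

Observed yield with endogenous decay: Y_obs = Y / (1 + k_d·θ_c) = 0.398 / (1 + 0.111 × 21.8) = 0.398 / 3.420 = 0.1164 g VSS/g bCOD.
Mass of bCOD removed per day: Q(S₀ − S) = 820 × 270.6 g/m³ = 221.9 kg/d.
P_X = Y_obs·Q·(S₀ − S) = 0.1164 × 221.9 = 25.83 kg VSS/d.
R_O = Q·ΔS − 1.42 P_X = 221.9 − 36.68 = 185.2 kg O₂/d.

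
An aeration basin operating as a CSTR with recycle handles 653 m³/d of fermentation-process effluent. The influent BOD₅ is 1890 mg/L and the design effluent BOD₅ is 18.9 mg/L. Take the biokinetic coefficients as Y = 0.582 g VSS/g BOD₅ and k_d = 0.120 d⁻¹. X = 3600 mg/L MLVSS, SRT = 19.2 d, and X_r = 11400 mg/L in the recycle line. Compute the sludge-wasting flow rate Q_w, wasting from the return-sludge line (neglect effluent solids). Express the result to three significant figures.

Q_w ≈ 18.9 m³/d

Steady-state biomass mass balance: V·X·(1 + k_d·θ_c) = Y·Q·(S₀ − S)·θ_c, so V = 0.582 × 653 × (1890 − 18.9) × 19.2 / [3600 × (1 + 0.120 × 19.2)] = 1.37×10^7 / 11894 = 1148 m³.
θ_c = V·X/(Q_w·X_r) when wasting from the recycle, so Q_w = V·X/(θ_c·X_r) = 1148 × 3600 / (19.2 × 11400) = 18.88 m³/d.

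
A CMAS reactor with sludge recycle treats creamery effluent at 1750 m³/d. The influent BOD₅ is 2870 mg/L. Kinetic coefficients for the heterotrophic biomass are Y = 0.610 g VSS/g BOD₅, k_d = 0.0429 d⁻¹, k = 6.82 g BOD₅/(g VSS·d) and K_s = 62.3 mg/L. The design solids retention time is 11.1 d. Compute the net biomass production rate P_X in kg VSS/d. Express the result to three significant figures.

From the Monod/SRT balance for a CMAS, S = K_s·(1+k_d θ_c)/[θ_c·(Y k − k_d) − 1] = 62.3 × (1 + 0.0429 × 11.1) / [11.1 × (0.610 × 6.82 − 0.0429) − 1] = 91.97 / 44.70 = 2.057 mg/L.
The observed yield is Y_obs = Y/(1 + k_d·θ_c) = 0.610 / (1 + 0.0429 × 11.1) = 0.610 / 1.476 = 0.4132 g VSS per g BOD₅ removed.
ΔS = 2870 − 2.06 = 2868 mg/L, so the substrate removal rate is 1750 × 2868/1000 = 5019 kg BOD₅/d.
P_X = Y_obs · Q(S₀ − S) = 0.4132 × 5019 = 2074 kg VSS/d.

P_X ≈ 2070 kg VSS/d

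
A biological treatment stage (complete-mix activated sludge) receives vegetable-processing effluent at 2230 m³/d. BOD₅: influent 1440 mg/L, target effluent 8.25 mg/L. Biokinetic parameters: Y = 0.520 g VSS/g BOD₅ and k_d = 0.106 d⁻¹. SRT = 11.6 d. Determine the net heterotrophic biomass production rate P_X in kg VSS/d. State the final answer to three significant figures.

Observed yield with endogenous decay: Y_obs = Y / (1 + k_d·θ_c) = 0.520 / (1 + 0.106 × 11.6) = 0.520 / 2.230 = 0.2332 g VSS/g BOD₅.
Q·(S₀ − S) = 2230 × (1440 − 8.25) × 10⁻³ = 3193 kg/d removed.
So the net sludge growth is P_X = 0.2332 × 3193 = 744.6 kg VSS/d.

P_X ≈ 745 kg VSS/d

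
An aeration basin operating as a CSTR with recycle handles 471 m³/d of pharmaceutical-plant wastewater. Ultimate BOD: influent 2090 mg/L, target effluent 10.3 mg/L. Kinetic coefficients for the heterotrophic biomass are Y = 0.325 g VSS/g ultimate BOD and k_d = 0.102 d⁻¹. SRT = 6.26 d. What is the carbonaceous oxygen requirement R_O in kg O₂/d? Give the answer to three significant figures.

R_O ≈ 704 kg O₂/d

The observed yield is Y_obs = Y/(1 + k_d·θ_c) = 0.325 / (1 + 0.102 × 6.26) = 0.325 / 1.639 = 0.1983 g VSS per g ultimate BOD removed.
Mass of ultimate BOD removed per day: Q(S₀ − S) = 471 × 2080 g/m³ = 979.5 kg/d.
Net sludge production P_X = 0.1983 × 979.5 = 194.3 kg VSS/d.
Carbonaceous O₂ demand = substrate oxidised − cell-mass equivalent = 979.5 − 1.42 × 194.3 = 703.6 kg O₂/d.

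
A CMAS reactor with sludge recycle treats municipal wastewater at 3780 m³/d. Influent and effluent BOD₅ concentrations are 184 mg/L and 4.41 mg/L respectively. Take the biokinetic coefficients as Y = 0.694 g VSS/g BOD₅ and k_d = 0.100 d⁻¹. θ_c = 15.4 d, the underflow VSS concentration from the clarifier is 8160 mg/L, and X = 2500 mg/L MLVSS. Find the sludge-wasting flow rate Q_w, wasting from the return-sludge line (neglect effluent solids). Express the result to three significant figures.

Q_w ≈ 22.7 m³/d

Steady-state biomass mass balance: V·X·(1 + k_d·θ_c) = Y·Q·(S₀ − S)·θ_c, so V = 0.694 × 3780 × (184 − 4.41) × 15.4 / [2500 × (1 + 0.100 × 15.4)] = 7.26×10^6 / 6350 = 1143 m³.
Wasting from the return line (neglecting effluent solids): Q_w = V·X / (θ_c·X_r) = 1143 × 2500 / (15.4 × 8160) = 22.73 m³/d.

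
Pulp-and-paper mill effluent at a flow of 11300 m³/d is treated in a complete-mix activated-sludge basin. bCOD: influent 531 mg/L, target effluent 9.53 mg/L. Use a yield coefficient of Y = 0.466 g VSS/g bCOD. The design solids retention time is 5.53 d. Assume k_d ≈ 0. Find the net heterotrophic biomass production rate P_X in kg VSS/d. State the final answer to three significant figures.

P_X ≈ 2750 kg VSS/d

With endogenous decay neglected, the observed yield equals the true yield: Y_obs = Y = 0.466 g VSS/g bCOD.
Q·(S₀ − S) = 11300 × (531 − 9.53) × 10⁻³ = 5893 kg/d removed.
So the net sludge growth is P_X = 0.4660 × 5893 = 2746 kg VSS/d.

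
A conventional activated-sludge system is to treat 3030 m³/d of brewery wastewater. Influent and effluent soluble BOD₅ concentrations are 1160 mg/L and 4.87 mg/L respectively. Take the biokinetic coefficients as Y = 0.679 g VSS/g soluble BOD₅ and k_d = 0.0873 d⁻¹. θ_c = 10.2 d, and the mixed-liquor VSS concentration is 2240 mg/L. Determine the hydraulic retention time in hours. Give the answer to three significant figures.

τ ≈ 45.3 h

Rearranging the biomass balance for a CMAS with decay, V = Y·Q·ΔS·θ_c / [X·(1+k_d θ_c)] = 0.679 × 3030 × (1160 − 4.87) × 10.2 / [2240 × (1 + 0.0873 × 10.2)] = 2.42×10^7 / 4235 = 5724 m³.
HRT = V/Q = 5724 m³ / 3030 m³·d⁻¹ = 1.889 d × 24 = 45.34 h.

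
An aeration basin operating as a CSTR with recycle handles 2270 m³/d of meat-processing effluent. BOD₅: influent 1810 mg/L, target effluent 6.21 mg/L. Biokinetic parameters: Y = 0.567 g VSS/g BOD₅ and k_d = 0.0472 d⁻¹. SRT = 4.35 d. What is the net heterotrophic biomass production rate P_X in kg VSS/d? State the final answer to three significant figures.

Correct the yield for decay: Y_obs = Y/(1 + k_d θ_c) = 0.567 / (1 + 0.0472 × 4.35) = 0.567 / 1.205 = 0.4704.
Mass of BOD₅ removed per day: Q(S₀ − S) = 2270 × 1804 g/m³ = 4095 kg/d.
So the net sludge growth is P_X = 0.4704 × 4095 = 1926 kg VSS/d.

P_X ≈ 1930 kg VSS/d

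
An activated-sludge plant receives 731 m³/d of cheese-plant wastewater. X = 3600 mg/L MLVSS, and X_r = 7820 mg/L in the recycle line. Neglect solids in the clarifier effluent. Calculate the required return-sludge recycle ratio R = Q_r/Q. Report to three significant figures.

R ≈ 0.853

Solids balance on the clarifier gives (1+R)X = R·X_r, so R = X/(X_r − X) = 3600 / (7820 − 3600) = 0.8531.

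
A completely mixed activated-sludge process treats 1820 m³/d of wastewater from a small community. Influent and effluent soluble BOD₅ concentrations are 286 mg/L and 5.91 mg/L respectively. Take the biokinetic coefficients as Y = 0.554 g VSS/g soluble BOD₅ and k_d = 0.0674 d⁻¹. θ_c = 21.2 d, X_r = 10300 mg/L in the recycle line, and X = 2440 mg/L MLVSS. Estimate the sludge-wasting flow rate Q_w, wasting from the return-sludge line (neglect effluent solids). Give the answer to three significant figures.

Q_w ≈ 11.3 m³/d

Steady-state biomass mass balance: V·X·(1 + k_d·θ_c) = Y·Q·(S₀ − S)·θ_c, so V = 0.554 × 1820 × (286 − 5.91) × 21.2 / [2440 × (1 + 0.0674 × 21.2)] = 5.99×10^6 / 5926 = 1010 m³.
Wasting from the return line (neglecting effluent solids): Q_w = V·X / (θ_c·X_r) = 1010 × 2440 / (21.2 × 10300) = 11.29 m³/d.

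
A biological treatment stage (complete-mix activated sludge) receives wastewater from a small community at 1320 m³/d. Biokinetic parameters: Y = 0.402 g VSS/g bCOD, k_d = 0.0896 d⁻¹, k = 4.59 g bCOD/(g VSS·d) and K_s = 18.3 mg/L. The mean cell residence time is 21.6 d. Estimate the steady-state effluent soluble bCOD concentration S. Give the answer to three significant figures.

Effluent substrate depends only on kinetics and SRT: S = K_s(1 + k_d θ_c) / [θ_c(Yk − k_d) − 1] = 18.3 × (1 + 0.0896 × 21.6) / [21.6 × (0.402 × 4.59 − 0.0896) − 1] = 53.72 / 36.92 = 1.455 mg/L.

S ≈ 1.45 mg/L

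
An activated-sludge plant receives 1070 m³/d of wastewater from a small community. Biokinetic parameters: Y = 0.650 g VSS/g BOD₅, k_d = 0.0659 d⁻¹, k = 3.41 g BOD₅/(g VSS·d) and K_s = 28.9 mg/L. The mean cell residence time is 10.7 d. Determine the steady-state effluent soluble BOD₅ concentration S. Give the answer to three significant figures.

From the Monod/SRT balance for a CMAS, S = K_s·(1+k_d θ_c)/[θ_c·(Y k − k_d) − 1] = 28.9 × (1 + 0.0659 × 10.7) / [10.7 × (0.650 × 3.41 − 0.0659) − 1] = 49.28 / 22.01 = 2.239 mg/L.

S ≈ 2.24 mg/L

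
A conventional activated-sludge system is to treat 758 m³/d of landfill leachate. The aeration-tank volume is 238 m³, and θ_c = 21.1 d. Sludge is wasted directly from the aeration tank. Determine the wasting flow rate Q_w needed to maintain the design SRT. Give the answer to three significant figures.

Q_w ≈ 11.3 m³/d

With mixed-liquor wasting, θ_c = V/Q_w, so Q_w = V/θ_c = 238.0/21.1 = 11.28 m³/d.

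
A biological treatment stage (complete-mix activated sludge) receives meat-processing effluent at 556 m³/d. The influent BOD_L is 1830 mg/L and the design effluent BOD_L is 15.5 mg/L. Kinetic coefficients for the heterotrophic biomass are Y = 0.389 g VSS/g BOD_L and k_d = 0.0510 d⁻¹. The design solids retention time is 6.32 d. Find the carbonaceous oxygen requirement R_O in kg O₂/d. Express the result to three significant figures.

The observed yield is Y_obs = Y/(1 + k_d·θ_c) = 0.389 / (1 + 0.0510 × 6.32) = 0.389 / 1.322 = 0.2942 g VSS per g BOD_L removed.
Substrate removed = Q·(S₀ − S) = 556 m³/d × (1830 − 15.5) g/m³ = 1.01×10^6 g/d = 1009 kg/d.
P_X = Y_obs·Q·(S₀ − S) = 0.2942 × 1009 = 296.8 kg VSS/d.
R_O = Q·(S₀ − S) − 1.42·P_X = 1009 − 1.42 × 296.8 = 587.4 kg O₂/d.

R_O ≈ 587 kg O₂/d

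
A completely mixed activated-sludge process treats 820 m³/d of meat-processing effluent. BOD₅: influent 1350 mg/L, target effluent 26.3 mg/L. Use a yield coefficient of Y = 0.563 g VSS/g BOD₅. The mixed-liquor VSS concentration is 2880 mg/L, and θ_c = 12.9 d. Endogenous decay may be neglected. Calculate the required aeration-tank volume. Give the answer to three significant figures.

With k_d = 0 the design equation reduces to V = Y Q (S₀−S) θ_c / X = 0.563 × 820 × (1350 − 26.3) × 12.9 / 2880 = 2737 m³.

V ≈ 2740 m³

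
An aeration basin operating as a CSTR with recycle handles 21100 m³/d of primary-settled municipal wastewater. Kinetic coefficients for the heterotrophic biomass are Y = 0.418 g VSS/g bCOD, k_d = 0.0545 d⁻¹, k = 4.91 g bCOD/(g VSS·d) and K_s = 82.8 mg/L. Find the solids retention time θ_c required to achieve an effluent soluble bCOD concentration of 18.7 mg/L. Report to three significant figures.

θ_c ≈ 3.09 d

At the target effluent, Y k S/(K_s+S) = 0.418×4.91×18.7/101.5 = 0.3781 d⁻¹.
θ_c = 1/(μ − k_d) = 1/(0.3781 − 0.0545) = 1/0.3236 = 3.090 d.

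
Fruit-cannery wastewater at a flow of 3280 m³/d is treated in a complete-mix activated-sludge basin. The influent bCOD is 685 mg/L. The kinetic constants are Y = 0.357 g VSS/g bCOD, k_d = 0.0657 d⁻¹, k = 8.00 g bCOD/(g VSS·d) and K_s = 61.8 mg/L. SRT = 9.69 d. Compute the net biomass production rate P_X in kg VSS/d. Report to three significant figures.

P_X ≈ 487 kg VSS/d

Effluent substrate depends only on kinetics and SRT: S = K_s(1 + k_d θ_c) / [θ_c(Yk − k_d) − 1] = 61.8 × (1 + 0.0657 × 9.69) / [9.69 × (0.357 × 8.00 − 0.0657) − 1] = 101.1 / 26.04 = 3.884 mg/L.
Correct the yield for decay: Y_obs = Y/(1 + k_d θ_c) = 0.357 / (1 + 0.0657 × 9.69) = 0.357 / 1.637 = 0.2181.
Q·(S₀ − S) = 3280 × (685 − 3.88) × 10⁻³ = 2234 kg/d removed.
So the net sludge growth is P_X = 0.2181 × 2234 = 487.3 kg VSS/d.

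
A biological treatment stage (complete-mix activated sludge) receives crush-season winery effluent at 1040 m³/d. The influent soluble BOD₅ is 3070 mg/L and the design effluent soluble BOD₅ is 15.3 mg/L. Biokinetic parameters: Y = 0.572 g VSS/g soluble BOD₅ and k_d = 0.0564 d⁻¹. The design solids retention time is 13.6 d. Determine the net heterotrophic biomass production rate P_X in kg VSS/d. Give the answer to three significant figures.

Correct the yield for decay: Y_obs = Y/(1 + k_d θ_c) = 0.572 / (1 + 0.0564 × 13.6) = 0.572 / 1.767 = 0.3237.
Substrate removed = Q·(S₀ − S) = 1040 m³/d × (3070 − 15.3) g/m³ = 3.18×10^6 g/d = 3177 kg/d.
Biomass produced: P_X = Y_obs·Q·ΔS = 0.3237 × 3177 ≈ 1028 kg VSS/d.

P_X ≈ 1030 kg VSS/d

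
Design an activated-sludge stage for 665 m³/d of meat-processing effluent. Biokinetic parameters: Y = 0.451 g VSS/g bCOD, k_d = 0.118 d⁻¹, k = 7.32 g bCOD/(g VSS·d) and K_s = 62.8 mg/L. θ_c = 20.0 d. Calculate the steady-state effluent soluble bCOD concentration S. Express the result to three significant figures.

S ≈ 3.37 mg/L

For a completely mixed reactor with recycle the Lawrence–McCarty relation gives S = K_s·(1 + k_d·θ_c) / [θ_c·(Y·k − k_d) − 1] = 62.8 × (1 + 0.118 × 20.0) / [20.0 × (0.451 × 7.32 − 0.118) − 1] = 211.0 / 62.67 = 3.367 mg/L.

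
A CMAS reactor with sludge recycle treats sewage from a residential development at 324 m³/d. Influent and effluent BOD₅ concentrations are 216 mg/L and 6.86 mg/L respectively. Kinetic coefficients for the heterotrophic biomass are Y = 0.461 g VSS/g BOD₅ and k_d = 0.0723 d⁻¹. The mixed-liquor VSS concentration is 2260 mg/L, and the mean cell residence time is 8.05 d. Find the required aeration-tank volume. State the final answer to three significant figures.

V ≈ 70.3 m³

Steady-state biomass mass balance: V·X·(1 + k_d·θ_c) = Y·Q·(S₀ − S)·θ_c, so V = 0.461 × 324 × (216 − 6.86) × 8.05 / [2260 × (1 + 0.0723 × 8.05)] = 2.51×10^5 / 3575 = 70.33 m³.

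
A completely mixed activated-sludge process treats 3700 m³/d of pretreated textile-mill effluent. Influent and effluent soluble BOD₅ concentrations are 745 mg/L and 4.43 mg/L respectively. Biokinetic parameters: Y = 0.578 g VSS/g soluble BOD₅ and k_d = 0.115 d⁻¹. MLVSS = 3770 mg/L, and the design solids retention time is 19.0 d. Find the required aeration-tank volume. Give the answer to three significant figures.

Steady-state biomass mass balance: V·X·(1 + k_d·θ_c) = Y·Q·(S₀ − S)·θ_c, so V = 0.578 × 3700 × (745 − 4.43) × 19.0 / [3770 × (1 + 0.115 × 19.0)] = 3.01×10^7 / 12007 = 2506 m³.

V ≈ 2510 m³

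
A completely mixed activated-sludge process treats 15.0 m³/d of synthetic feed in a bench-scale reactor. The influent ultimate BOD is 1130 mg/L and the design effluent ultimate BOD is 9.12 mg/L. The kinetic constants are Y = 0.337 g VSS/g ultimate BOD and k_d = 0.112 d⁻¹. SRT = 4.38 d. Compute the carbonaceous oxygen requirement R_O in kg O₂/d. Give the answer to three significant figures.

R_O ≈ 11.4 kg O₂/d

The observed yield is Y_obs = Y/(1 + k_d·θ_c) = 0.337 / (1 + 0.112 × 4.38) = 0.337 / 1.491 = 0.2261 g VSS per g ultimate BOD removed.
Substrate removed = Q·(S₀ − S) = 15.0 m³/d × (1130 − 9.12) g/m³ = 1.68×10^4 g/d = 16.81 kg/d.
Net sludge production P_X = 0.2261 × 16.81 = 3.801 kg VSS/d.
R_O = Q·ΔS − 1.42 P_X = 16.81 − 5.398 = 11.42 kg O₂/d.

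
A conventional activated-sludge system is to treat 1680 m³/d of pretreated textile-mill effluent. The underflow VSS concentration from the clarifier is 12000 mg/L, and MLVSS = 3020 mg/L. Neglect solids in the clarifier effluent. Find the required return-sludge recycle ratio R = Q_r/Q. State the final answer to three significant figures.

R ≈ 0.336

R = Q_r/Q = X/(X_r − X) = 3020 / (12000 − 3020) = 0.3363.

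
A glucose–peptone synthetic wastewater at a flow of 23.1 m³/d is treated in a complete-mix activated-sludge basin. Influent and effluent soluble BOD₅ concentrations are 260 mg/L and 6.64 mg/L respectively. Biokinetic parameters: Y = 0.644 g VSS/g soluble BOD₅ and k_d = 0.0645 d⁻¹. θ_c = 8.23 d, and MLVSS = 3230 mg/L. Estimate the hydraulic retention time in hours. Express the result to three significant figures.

From the SRT design equation V = Y Q (S₀−S) θ_c / [X (1 + k_d θ_c)] = 0.644 × 23.1 × (260 − 6.64) × 8.23 / [3230 × (1 + 0.0645 × 8.23)] = 3.1×10^4 / 4945 = 6.273 m³.
Hydraulic retention time τ = V/Q = 6.273 / 23.1 = 0.2716 d = 6.518 h.

τ ≈ 6.52 h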